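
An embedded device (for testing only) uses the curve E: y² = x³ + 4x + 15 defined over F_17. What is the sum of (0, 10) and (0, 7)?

O

The two points share x = 0 and their y-coordinates satisfy 10 + 7 ≡ 0 (mod 17), so they are inverses. Their sum is O.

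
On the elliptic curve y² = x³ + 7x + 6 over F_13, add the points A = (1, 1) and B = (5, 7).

(6, 11)

(1, 1) + (5, 7). λ = (7 - 1)/(5 - 1) ≡ 6/4 mod 13. 4⁻¹ ≡ 10 (mod 13) since 4·10 = 40 ≡ 1, so λ ≡ 8.
  x = λ² - 1 - 5 = 64 - 6 ≡ 6; y = λ·(1 - 6) - 1 ≡ 11. → (6, 11)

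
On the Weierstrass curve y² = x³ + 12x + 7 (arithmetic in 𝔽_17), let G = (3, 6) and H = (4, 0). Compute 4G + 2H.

(12, 14)

First 4G:
Repeated addition: build up to 4G.
2G: tangent at (3, 6): λ = (3·3² + 12)/(2·6) ≡ 5/12. 12⁻¹ ≡ 10 (mod 17) since 12·10 = 120 ≡ 1, so λ ≡ 5·10 ≡ 16.
  x = λ² - 3 - 3 = 256 - 6 ≡ 12; y = λ·(3 - 12) - 6 ≡ 3. → (12, 3)
3G: (12, 3) + (3, 6). λ = (6 - 3)/(3 - 12) ≡ 3/8 mod 17. 8⁻¹ ≡ 15 (mod 17), so λ ≡ 11.
  x = λ² - 12 - 3 = 121 - 15 ≡ 4; y = λ·(12 - 4) - 3 ≡ 0. → (4, 0)
4G: (4, 0) + (3, 6). λ = (6 - 0)/(3 - 4) ≡ 6/16 mod 17. 16⁻¹ ≡ 16 (mod 17), so λ ≡ 11.
  x = λ² - 4 - 3 = 121 - 7 ≡ 12; y = λ·(4 - 12) - 0 ≡ 14. → (12, 14)
4G = (12, 14).
Next 2H:
Repeated addition: build up to 2H.
2H: (4, 0) + (4, 0): same x and y₁ ≡ -y₂, so the sum is ∞.
2H = ∞.
Finally 4G + 2H:
(12, 14) + ∞ = (12, 14) (identity).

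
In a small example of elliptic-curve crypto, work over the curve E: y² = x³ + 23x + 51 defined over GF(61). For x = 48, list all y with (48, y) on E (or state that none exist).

x³ + 23x + 51 = 111747 ≡ 56 (mod 61).
Square roots of 56 mod 61: 19 and 42 (since 19² = 361 ≡ 56).

19, 42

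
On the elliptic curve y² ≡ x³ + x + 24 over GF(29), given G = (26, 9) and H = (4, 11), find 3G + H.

First 3G:
Repeated addition: build up to 3G.
2G: tangent at (26, 9): λ = (3·26² + 1)/(2·9) ≡ 28/18. 18⁻¹ ≡ 21 (mod 29), so λ ≡ 28·21 ≡ 8.
  x = λ² - 26 - 26 = 64 - 52 ≡ 12; y = λ·(26 - 12) - 9 ≡ 16. → (12, 16)
3G: (12, 16) + (26, 9). λ = (9 - 16)/(26 - 12) ≡ 22/14 mod 29. 14⁻¹ ≡ 27 (mod 29), so λ ≡ 14.
  x = λ² - 12 - 26 = 196 - 38 ≡ 13; y = λ·(12 - 13) - 16 ≡ 28. → (13, 28)
3G = (13, 28).
Finally 3G + H:
(13, 28) + (4, 11). λ = (11 - 28)/(4 - 13) ≡ 12/20 mod 29. 20⁻¹ ≡ 16 (mod 29), so λ ≡ 18.
  x = λ² - 13 - 4 = 324 - 17 ≡ 17; y = λ·(13 - 17) - 28 ≡ 16. → (17, 16)

(17, 16)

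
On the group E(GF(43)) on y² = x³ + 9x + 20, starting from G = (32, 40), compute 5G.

Repeated addition: build up to 5G.
2G: tangent at (32, 40): λ = (3·32² + 9)/(2·40) ≡ 28/37. 37⁻¹ ≡ 7 (mod 43), so λ ≡ 28·7 ≡ 24.
  x = λ² - 32 - 32 = 576 - 64 ≡ 39; y = λ·(32 - 39) - 40 ≡ 7. → (39, 7)
3G: (39, 7) + (32, 40). λ = (40 - 7)/(32 - 39) ≡ 33/36 mod 43. 36⁻¹ ≡ 6 (mod 43) since 36·6 = 216 ≡ 1, so λ ≡ 26.
  x = λ² - 39 - 32 = 676 - 71 ≡ 3; y = λ·(39 - 3) - 7 ≡ 26. → (3, 26)
4G: (3, 26) + (32, 40). λ = (40 - 26)/(32 - 3) ≡ 14/29 mod 43. 29⁻¹ ≡ 3 (mod 43) since 29·3 = 87 ≡ 1, so λ ≡ 42.
  x = λ² - 3 - 32 = 1764 - 35 ≡ 9; y = λ·(3 - 9) - 26 ≡ 23. → (9, 23)
5G: (9, 23) + (32, 40). λ = (40 - 23)/(32 - 9) ≡ 17/23 mod 43. 23⁻¹ ≡ 15 (mod 43) since 23·15 = 345 ≡ 1, so λ ≡ 40.
  x = λ² - 9 - 32 = 1600 - 41 ≡ 11; y = λ·(9 - 11) - 23 ≡ 26. → (11, 26)

(11, 26)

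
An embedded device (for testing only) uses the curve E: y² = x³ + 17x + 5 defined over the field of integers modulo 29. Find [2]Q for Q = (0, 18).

tangent at (0, 18): λ = (3·0² + 17)/(2·18) ≡ 17/7. 7⁻¹ ≡ 25 (mod 29), so λ ≡ 17·25 ≡ 19.
  x = λ² - 0 - 0 = 361 - 0 ≡ 13; y = λ·(0 - 13) - 18 ≡ 25. → (13, 25)

(13, 25)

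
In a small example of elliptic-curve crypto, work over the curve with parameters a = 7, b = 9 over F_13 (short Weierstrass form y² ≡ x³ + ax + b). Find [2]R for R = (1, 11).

(1, 2)

tangent at (1, 11): λ = (3·1² + 7)/(2·11) ≡ 10/9. 9⁻¹ ≡ 3 (mod 13), so λ ≡ 10·3 ≡ 4.
  x = λ² - 1 - 1 = 16 - 2 ≡ 1; y = λ·(1 - 1) - 11 ≡ 2. → (1, 2)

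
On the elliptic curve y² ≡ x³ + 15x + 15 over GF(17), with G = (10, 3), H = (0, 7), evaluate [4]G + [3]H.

First 4G:
Repeated addition: build up to 4G.
2G: tangent at (10, 3): λ = (3·10² + 15)/(2·3) ≡ 9/6. 6⁻¹ ≡ 3 (mod 17), so λ ≡ 9·3 ≡ 10.
  x = λ² - 10 - 10 = 100 - 20 ≡ 12; y = λ·(10 - 12) - 3 ≡ 11. → (12, 11)
3G: (12, 11) + (10, 3). λ = (3 - 11)/(10 - 12) ≡ 9/15 mod 17. 15⁻¹ ≡ 8 (mod 17), so λ ≡ 4.
  x = λ² - 12 - 10 = 16 - 22 ≡ 11; y = λ·(12 - 11) - 11 ≡ 10. → (11, 10)
4G: (11, 10) + (10, 3). λ = (3 - 10)/(10 - 11) ≡ 10/16 mod 17. 16⁻¹ ≡ 16 (mod 17) since 16·16 = 256 ≡ 1, so λ ≡ 7.
  x = λ² - 11 - 10 = 49 - 21 ≡ 11; y = λ·(11 - 11) - 10 ≡ 7. → (11, 7)
4G = (11, 7).
Next 3H:
Repeated addition: build up to 3H.
2H: tangent at (0, 7): λ = (3·0² + 15)/(2·7) ≡ 15/14. 14⁻¹ ≡ 11 (mod 17), so λ ≡ 15·11 ≡ 12.
  x = λ² - 0 - 0 = 144 - 0 ≡ 8; y = λ·(0 - 8) - 7 ≡ 16. → (8, 16)
3H: (8, 16) + (0, 7). λ = (7 - 16)/(0 - 8) ≡ 8/9 mod 17. 9⁻¹ ≡ 2 (mod 17), so λ ≡ 16.
  x = λ² - 8 - 0 = 256 - 8 ≡ 10; y = λ·(8 - 10) - 16 ≡ 3. → (10, 3)
3H = (10, 3).
Finally 4G + 3H:
(11, 7) + (10, 3). λ = (3 - 7)/(10 - 11) ≡ 13/16 mod 17. 16⁻¹ ≡ 16 (mod 17), so λ ≡ 4.
  x = λ² - 11 - 10 = 16 - 21 ≡ 12; y = λ·(11 - 12) - 7 ≡ 6. → (12, 6)

(12, 6)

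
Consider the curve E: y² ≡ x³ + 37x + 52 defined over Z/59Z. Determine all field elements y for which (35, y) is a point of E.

none

x³ + 37x + 52 = 44222 ≡ 31 (mod 59).
31 is a non-residue mod 59; no y exists.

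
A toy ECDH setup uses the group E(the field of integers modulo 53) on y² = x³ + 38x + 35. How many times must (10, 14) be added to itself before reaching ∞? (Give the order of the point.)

2P: tangent at (10, 14): λ = (3·10² + 38)/(2·14) ≡ 20/28. 28⁻¹ ≡ 36 (mod 53), so λ ≡ 20·36 ≡ 31.
  x = λ² - 10 - 10 = 961 - 20 ≡ 40; y = λ·(10 - 40) - 14 ≡ 10. → (40, 10)
3P: (40, 10) + (10, 14). λ = (14 - 10)/(10 - 40) ≡ 4/23 mod 53. 23⁻¹ ≡ 30 (mod 53), so λ ≡ 14.
  x = λ² - 40 - 10 = 196 - 50 ≡ 40; y = λ·(40 - 40) - 10 ≡ 43. → (40, 43)
4P: (40, 43) + (10, 14). λ = (14 - 43)/(10 - 40) ≡ 24/23 mod 53. 23⁻¹ ≡ 30 (mod 53), so λ ≡ 31.
  x = λ² - 40 - 10 = 961 - 50 ≡ 10; y = λ·(40 - 10) - 43 ≡ 39. → (10, 39)
5P: (10, 39) + (10, 14): same x and y₁ ≡ -y₂, so the sum is ∞.
5P = ∞, so the order is 5.

5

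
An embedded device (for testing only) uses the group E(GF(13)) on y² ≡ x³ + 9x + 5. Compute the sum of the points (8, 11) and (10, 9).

(8, 11) + (10, 9). λ = (9 - 11)/(10 - 8) ≡ 11/2 mod 13. 2⁻¹ ≡ 7 (mod 13) since 2·7 = 14 ≡ 1, so λ ≡ 12.
  x = λ² - 8 - 10 = 144 - 18 ≡ 9; y = λ·(8 - 9) - 11 ≡ 3. → (9, 3)

(9, 3)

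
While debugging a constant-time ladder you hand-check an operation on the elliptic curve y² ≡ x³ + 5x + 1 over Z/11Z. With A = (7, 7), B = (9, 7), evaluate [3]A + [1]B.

First 3A:
Repeated addition: build up to 3A.
2A: tangent at (7, 7): λ = (3·7² + 5)/(2·7) ≡ 9/3. 3⁻¹ ≡ 4 (mod 11) since 3·4 = 12 ≡ 1, so λ ≡ 9·4 ≡ 3.
  x = λ² - 7 - 7 = 9 - 14 ≡ 6; y = λ·(7 - 6) - 7 ≡ 7. → (6, 7)
3A: (6, 7) + (7, 7). λ = (7 - 7)/(7 - 6) ≡ 0/1 mod 11. 1⁻¹ ≡ 1 (mod 11) since 1·1 = 1 ≡ 1, so λ ≡ 0.
  x = λ² - 6 - 7 = 0 - 13 ≡ 9; y = λ·(6 - 9) - 7 ≡ 4. → (9, 4)
3A = (9, 4).
Finally 3A + B:
(9, 4) + (9, 7): same x and y₁ ≡ -y₂, so the sum is O.

O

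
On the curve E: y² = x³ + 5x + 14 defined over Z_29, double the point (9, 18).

(18, 7)

tangent at (9, 18): λ = (3·9² + 5)/(2·18) ≡ 16/7. 7⁻¹ ≡ 25 (mod 29), so λ ≡ 16·25 ≡ 23.
  x = λ² - 9 - 9 = 529 - 18 ≡ 18; y = λ·(9 - 18) - 18 ≡ 7. → (18, 7)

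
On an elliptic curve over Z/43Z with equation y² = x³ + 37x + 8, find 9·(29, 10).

Write P = (29, 10).
Double-and-add on 9 = (1001)₂. Start with P = (29, 10) for the leading 1-bit.
double: tangent at (29, 10): λ = (3·29² + 37)/(2·10) ≡ 23/20. 20⁻¹ ≡ 28 (mod 43), so λ ≡ 23·28 ≡ 42.
  x = λ² - 29 - 29 = 1764 - 58 ≡ 29; y = λ·(29 - 29) - 10 ≡ 33. → (29, 33)
double: tangent at (29, 33): λ = (3·29² + 37)/(2·33) ≡ 23/23. 23⁻¹ ≡ 15 (mod 43) since 23·15 = 345 ≡ 1, so λ ≡ 23·15 ≡ 1.
  x = λ² - 29 - 29 = 1 - 58 ≡ 29; y = λ·(29 - 29) - 33 ≡ 10. → (29, 10)
double: tangent at (29, 10): λ = (3·29² + 37)/(2·10) ≡ 23/20. 20⁻¹ ≡ 28 (mod 43) since 20·28 = 560 ≡ 1, so λ ≡ 23·28 ≡ 42.
  x = λ² - 29 - 29 = 1764 - 58 ≡ 29; y = λ·(29 - 29) - 10 ≡ 33. → (29, 33)
add P: (29, 33) + (29, 10): same x and y₁ ≡ -y₂, so the sum is O.

O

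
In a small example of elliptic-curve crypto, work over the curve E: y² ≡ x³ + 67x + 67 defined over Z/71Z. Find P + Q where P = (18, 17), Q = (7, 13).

(52, 61)

(18, 17) + (7, 13). λ = (13 - 17)/(7 - 18) ≡ 67/60 mod 71. 60⁻¹ ≡ 58 (mod 71) since 60·58 = 3480 ≡ 1, so λ ≡ 52.
  x = λ² - 18 - 7 = 2704 - 25 ≡ 52; y = λ·(18 - 52) - 17 ≡ 61. → (52, 61)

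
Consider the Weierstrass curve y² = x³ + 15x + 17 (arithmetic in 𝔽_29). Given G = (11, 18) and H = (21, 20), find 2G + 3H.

(28, 28)

First 2G:
Repeated addition: build up to 2G.
2G: tangent at (11, 18): λ = (3·11² + 15)/(2·18) ≡ 1/7. 7⁻¹ ≡ 25 (mod 29), so λ ≡ 1·25 ≡ 25.
  x = λ² - 11 - 11 = 625 - 22 ≡ 23; y = λ·(11 - 23) - 18 ≡ 1. → (23, 1)
2G = (23, 1).
Next 3H:
Repeated addition: build up to 3H.
2H: tangent at (21, 20): λ = (3·21² + 15)/(2·20) ≡ 4/11. 11⁻¹ ≡ 8 (mod 29), so λ ≡ 4·8 ≡ 3.
  x = λ² - 21 - 21 = 9 - 42 ≡ 25; y = λ·(21 - 25) - 20 ≡ 26. → (25, 26)
3H: (25, 26) + (21, 20). λ = (20 - 26)/(21 - 25) ≡ 23/25 mod 29. 25⁻¹ ≡ 7 (mod 29), so λ ≡ 16.
  x = λ² - 25 - 21 = 256 - 46 ≡ 7; y = λ·(25 - 7) - 26 ≡ 1. → (7, 1)
3H = (7, 1).
Finally 2G + 3H:
(23, 1) + (7, 1). λ = (1 - 1)/(7 - 23) ≡ 0/13 mod 29. 13⁻¹ ≡ 9 (mod 29) since 13·9 = 117 ≡ 1, so λ ≡ 0.
  x = λ² - 23 - 7 = 0 - 30 ≡ 28; y = λ·(23 - 28) - 1 ≡ 28. → (28, 28)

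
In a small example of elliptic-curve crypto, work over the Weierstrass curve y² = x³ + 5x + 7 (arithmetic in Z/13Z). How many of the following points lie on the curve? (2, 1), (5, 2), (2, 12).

0

(2, 1): 1² ≡ 1, rhs ≡ 12 → off.
(5, 2): 2² ≡ 4, rhs ≡ 1 → off.
(2, 12): 12² ≡ 1, rhs ≡ 12 → off.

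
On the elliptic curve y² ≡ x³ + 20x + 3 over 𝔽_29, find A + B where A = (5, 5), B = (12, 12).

(5, 5) + (12, 12). λ = (12 - 5)/(12 - 5) ≡ 7/7 mod 29. 7⁻¹ ≡ 25 (mod 29), so λ ≡ 1.
  x = λ² - 5 - 12 = 1 - 17 ≡ 13; y = λ·(5 - 13) - 5 ≡ 16. → (13, 16)

(13, 16)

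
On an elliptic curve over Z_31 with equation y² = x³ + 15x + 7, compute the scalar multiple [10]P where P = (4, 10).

(18, 23)

Double-and-add on 10 = (1010)₂. Start with P = (4, 10) for the leading 1-bit.
double: tangent at (4, 10): λ = (3·4² + 15)/(2·10) ≡ 1/20. 20⁻¹ ≡ 14 (mod 31) since 20·14 = 280 ≡ 1, so λ ≡ 1·14 ≡ 14.
  x = λ² - 4 - 4 = 196 - 8 ≡ 2; y = λ·(4 - 2) - 10 ≡ 18. → (2, 18)
double: tangent at (2, 18): λ = (3·2² + 15)/(2·18) ≡ 27/5. 5⁻¹ ≡ 25 (mod 31), so λ ≡ 27·25 ≡ 24.
  x = λ² - 2 - 2 = 576 - 4 ≡ 14; y = λ·(2 - 14) - 18 ≡ 4. → (14, 4)
add P: (14, 4) + (4, 10). λ = (10 - 4)/(4 - 14) ≡ 6/21 mod 31. 21⁻¹ ≡ 3 (mod 31), so λ ≡ 18.
  x = λ² - 14 - 4 = 324 - 18 ≡ 27; y = λ·(14 - 27) - 4 ≡ 10. → (27, 10)
double: tangent at (27, 10): λ = (3·27² + 15)/(2·10) ≡ 1/20. 20⁻¹ ≡ 14 (mod 31), so λ ≡ 1·14 ≡ 14.
  x = λ² - 27 - 27 = 196 - 54 ≡ 18; y = λ·(27 - 18) - 10 ≡ 23. → (18, 23)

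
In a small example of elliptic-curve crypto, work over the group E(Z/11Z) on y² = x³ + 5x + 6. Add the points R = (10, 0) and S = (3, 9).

(10, 0) + (3, 9). λ = (9 - 0)/(3 - 10) ≡ 9/4 mod 11. 4⁻¹ ≡ 3 (mod 11), so λ ≡ 5.
  x = λ² - 10 - 3 = 25 - 13 ≡ 1; y = λ·(10 - 1) - 0 ≡ 1. → (1, 1)

(1, 1)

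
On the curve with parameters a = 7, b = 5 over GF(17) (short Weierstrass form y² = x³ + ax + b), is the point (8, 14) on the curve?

y² = 14² ≡ 9; x³ + 7x + 5 = 573 ≡ 12 (mod 17). 9 ≠ 12.

no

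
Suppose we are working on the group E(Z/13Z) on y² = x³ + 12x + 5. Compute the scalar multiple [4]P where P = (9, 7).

(3, 9)

Repeated addition: build up to 4P.
2P: tangent at (9, 7): λ = (3·9² + 12)/(2·7) ≡ 8/1. 1⁻¹ ≡ 1 (mod 13) since 1·1 = 1 ≡ 1, so λ ≡ 8·1 ≡ 8.
  x = λ² - 9 - 9 = 64 - 18 ≡ 7; y = λ·(9 - 7) - 7 ≡ 9. → (7, 9)
3P: (7, 9) + (9, 7). λ = (7 - 9)/(9 - 7) ≡ 11/2 mod 13. 2⁻¹ ≡ 7 (mod 13) since 2·7 = 14 ≡ 1, so λ ≡ 12.
  x = λ² - 7 - 9 = 144 - 16 ≡ 11; y = λ·(7 - 11) - 9 ≡ 8. → (11, 8)
4P: (11, 8) + (9, 7). λ = (7 - 8)/(9 - 11) ≡ 12/11 mod 13. 11⁻¹ ≡ 6 (mod 13) since 11·6 = 66 ≡ 1, so λ ≡ 7.
  x = λ² - 11 - 9 = 49 - 20 ≡ 3; y = λ·(11 - 3) - 8 ≡ 9. → (3, 9)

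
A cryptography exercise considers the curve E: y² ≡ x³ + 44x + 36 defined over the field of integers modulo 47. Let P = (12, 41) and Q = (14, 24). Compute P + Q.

(11, 21)

(12, 41) + (14, 24). λ = (24 - 41)/(14 - 12) ≡ 30/2 mod 47. 2⁻¹ ≡ 24 (mod 47), so λ ≡ 15.
  x = λ² - 12 - 14 = 225 - 26 ≡ 11; y = λ·(12 - 11) - 41 ≡ 21. → (11, 21)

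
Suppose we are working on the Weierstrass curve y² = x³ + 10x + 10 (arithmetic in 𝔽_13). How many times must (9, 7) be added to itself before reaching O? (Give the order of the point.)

8

2P: tangent at (9, 7): λ = (3·9² + 10)/(2·7) ≡ 6/1. 1⁻¹ ≡ 1 (mod 13) since 1·1 = 1 ≡ 1, so λ ≡ 6·1 ≡ 6.
  x = λ² - 9 - 9 = 36 - 18 ≡ 5; y = λ·(9 - 5) - 7 ≡ 4. → (5, 4)
3P: (5, 4) + (9, 7). λ = (7 - 4)/(9 - 5) ≡ 3/4 mod 13. 4⁻¹ ≡ 10 (mod 13), so λ ≡ 4.
  x = λ² - 5 - 9 = 16 - 14 ≡ 2; y = λ·(5 - 2) - 4 ≡ 8. → (2, 8)
4P: (2, 8) + (9, 7). λ = (7 - 8)/(9 - 2) ≡ 12/7 mod 13. 7⁻¹ ≡ 2 (mod 13) since 7·2 = 14 ≡ 1, so λ ≡ 11.
  x = λ² - 2 - 9 = 121 - 11 ≡ 6; y = λ·(2 - 6) - 8 ≡ 0. → (6, 0)
5P: (6, 0) + (9, 7). λ = (7 - 0)/(9 - 6) ≡ 7/3 mod 13. 3⁻¹ ≡ 9 (mod 13), so λ ≡ 11.
  x = λ² - 6 - 9 = 121 - 15 ≡ 2; y = λ·(6 - 2) - 0 ≡ 5. → (2, 5)
6P: (2, 5) + (9, 7). λ = (7 - 5)/(9 - 2) ≡ 2/7 mod 13. 7⁻¹ ≡ 2 (mod 13), so λ ≡ 4.
  x = λ² - 2 - 9 = 16 - 11 ≡ 5; y = λ·(2 - 5) - 5 ≡ 9. → (5, 9)
7P: (5, 9) + (9, 7). λ = (7 - 9)/(9 - 5) ≡ 11/4 mod 13. 4⁻¹ ≡ 10 (mod 13) since 4·10 = 40 ≡ 1, so λ ≡ 6.
  x = λ² - 5 - 9 = 36 - 14 ≡ 9; y = λ·(5 - 9) - 9 ≡ 6. → (9, 6)
8P: (9, 6) + (9, 7): same x and y₁ ≡ -y₂, so the sum is O.
8P = O, so the order is 8.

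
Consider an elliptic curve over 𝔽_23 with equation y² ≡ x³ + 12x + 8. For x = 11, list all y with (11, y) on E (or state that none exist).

x³ + 12x + 8 = 1471 ≡ 22 (mod 23).
22 is a non-residue mod 23; no y exists.

none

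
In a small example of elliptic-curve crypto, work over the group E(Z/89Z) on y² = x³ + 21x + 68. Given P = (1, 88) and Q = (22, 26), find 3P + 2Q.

(12, 88)

First 3P:
Repeated addition: build up to 3P.
2P: tangent at (1, 88): λ = (3·1² + 21)/(2·88) ≡ 24/87. 87⁻¹ ≡ 44 (mod 89) since 87·44 = 3828 ≡ 1, so λ ≡ 24·44 ≡ 77.
  x = λ² - 1 - 1 = 5929 - 2 ≡ 53; y = λ·(1 - 53) - 88 ≡ 2. → (53, 2)
3P: (53, 2) + (1, 88). λ = (88 - 2)/(1 - 53) ≡ 86/37 mod 89. 37⁻¹ ≡ 77 (mod 89), so λ ≡ 36.
  x = λ² - 53 - 1 = 1296 - 54 ≡ 85; y = λ·(53 - 85) - 2 ≡ 3. → (85, 3)
3P = (85, 3).
Next 2Q:
Repeated addition: build up to 2Q.
2Q: tangent at (22, 26): λ = (3·22² + 21)/(2·26) ≡ 49/52. 52⁻¹ ≡ 12 (mod 89), so λ ≡ 49·12 ≡ 54.
  x = λ² - 22 - 22 = 2916 - 44 ≡ 24; y = λ·(22 - 24) - 26 ≡ 44. → (24, 44)
2Q = (24, 44).
Finally 3P + 2Q:
(85, 3) + (24, 44). λ = (44 - 3)/(24 - 85) ≡ 41/28 mod 89. 28⁻¹ ≡ 35 (mod 89), so λ ≡ 11.
  x = λ² - 85 - 24 = 121 - 109 ≡ 12; y = λ·(85 - 12) - 3 ≡ 88. → (12, 88)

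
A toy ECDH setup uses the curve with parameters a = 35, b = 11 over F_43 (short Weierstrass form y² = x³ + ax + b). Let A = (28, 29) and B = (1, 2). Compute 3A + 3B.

(35, 37)

First 3A:
Repeated addition: build up to 3A.
2A: tangent at (28, 29): λ = (3·28² + 35)/(2·29) ≡ 22/15. 15⁻¹ ≡ 23 (mod 43) since 15·23 = 345 ≡ 1, so λ ≡ 22·23 ≡ 33.
  x = λ² - 28 - 28 = 1089 - 56 ≡ 1; y = λ·(28 - 1) - 29 ≡ 2. → (1, 2)
3A: (1, 2) + (28, 29). λ = (29 - 2)/(28 - 1) ≡ 27/27 mod 43. 27⁻¹ ≡ 8 (mod 43) since 27·8 = 216 ≡ 1, so λ ≡ 1.
  x = λ² - 1 - 28 = 1 - 29 ≡ 15; y = λ·(1 - 15) - 2 ≡ 27. → (15, 27)
3A = (15, 27).
Next 3B:
Repeated addition: build up to 3B.
2B: tangent at (1, 2): λ = (3·1² + 35)/(2·2) ≡ 38/4. 4⁻¹ ≡ 11 (mod 43) since 4·11 = 44 ≡ 1, so λ ≡ 38·11 ≡ 31.
  x = λ² - 1 - 1 = 961 - 2 ≡ 13; y = λ·(1 - 13) - 2 ≡ 13. → (13, 13)
3B: (13, 13) + (1, 2). λ = (2 - 13)/(1 - 13) ≡ 32/31 mod 43. 31⁻¹ ≡ 25 (mod 43) since 31·25 = 775 ≡ 1, so λ ≡ 26.
  x = λ² - 13 - 1 = 676 - 14 ≡ 17; y = λ·(13 - 17) - 13 ≡ 12. → (17, 12)
3B = (17, 12).
Finally 3A + 3B:
(15, 27) + (17, 12). λ = (12 - 27)/(17 - 15) ≡ 28/2 mod 43. 2⁻¹ ≡ 22 (mod 43) since 2·22 = 44 ≡ 1, so λ ≡ 14.
  x = λ² - 15 - 17 = 196 - 32 ≡ 35; y = λ·(15 - 35) - 27 ≡ 37. → (35, 37)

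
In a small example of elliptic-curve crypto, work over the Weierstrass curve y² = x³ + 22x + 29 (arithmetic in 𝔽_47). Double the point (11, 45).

tangent at (11, 45): λ = (3·11² + 22)/(2·45) ≡ 9/43. 43⁻¹ ≡ 35 (mod 47) since 43·35 = 1505 ≡ 1, so λ ≡ 9·35 ≡ 33.
  x = λ² - 11 - 11 = 1089 - 22 ≡ 33; y = λ·(11 - 33) - 45 ≡ 28. → (33, 28)

(33, 28)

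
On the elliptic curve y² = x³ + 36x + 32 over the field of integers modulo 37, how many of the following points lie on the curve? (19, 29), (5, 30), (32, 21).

(19, 29): 29² ≡ 27, rhs ≡ 27 → on.
(5, 30): 30² ≡ 12, rhs ≡ 4 → off.
(32, 21): 21² ≡ 34, rhs ≡ 23 → off.

1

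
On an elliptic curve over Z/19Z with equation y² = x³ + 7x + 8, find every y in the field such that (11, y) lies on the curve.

x³ + 7x + 8 = 1416 ≡ 10 (mod 19).
10 is a non-residue mod 19; no y exists.

none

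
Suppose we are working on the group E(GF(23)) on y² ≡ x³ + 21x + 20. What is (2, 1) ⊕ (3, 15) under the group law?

(7, 21)

(2, 1) + (3, 15). λ = (15 - 1)/(3 - 2) ≡ 14/1 mod 23. 1⁻¹ ≡ 1 (mod 23), so λ ≡ 14.
  x = λ² - 2 - 3 = 196 - 5 ≡ 7; y = λ·(2 - 7) - 1 ≡ 21. → (7, 21)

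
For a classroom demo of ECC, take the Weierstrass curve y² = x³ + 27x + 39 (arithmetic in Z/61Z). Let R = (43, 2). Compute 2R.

(50, 34)

tangent at (43, 2): λ = (3·43² + 27)/(2·2) ≡ 23/4. 4⁻¹ ≡ 46 (mod 61), so λ ≡ 23·46 ≡ 21.
  x = λ² - 43 - 43 = 441 - 86 ≡ 50; y = λ·(43 - 50) - 2 ≡ 34. → (50, 34)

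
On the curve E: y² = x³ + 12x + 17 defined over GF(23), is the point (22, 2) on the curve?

y² = 2² ≡ 4; x³ + 12x + 17 = 10929 ≡ 4 (mod 23). 4 = 4.

yes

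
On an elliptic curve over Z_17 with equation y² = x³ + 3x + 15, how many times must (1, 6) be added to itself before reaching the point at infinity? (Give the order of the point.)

8

2P: tangent at (1, 6): λ = (3·1² + 3)/(2·6) ≡ 6/12. 12⁻¹ ≡ 10 (mod 17), so λ ≡ 6·10 ≡ 9.
  x = λ² - 1 - 1 = 81 - 2 ≡ 11; y = λ·(1 - 11) - 6 ≡ 6. → (11, 6)
3P: (11, 6) + (1, 6). λ = (6 - 6)/(1 - 11) ≡ 0/7 mod 17. 7⁻¹ ≡ 5 (mod 17) since 7·5 = 35 ≡ 1, so λ ≡ 0.
  x = λ² - 11 - 1 = 0 - 12 ≡ 5; y = λ·(11 - 5) - 6 ≡ 11. → (5, 11)
4P: (5, 11) + (1, 6). λ = (6 - 11)/(1 - 5) ≡ 12/13 mod 17. 13⁻¹ ≡ 4 (mod 17) since 13·4 = 52 ≡ 1, so λ ≡ 14.
  x = λ² - 5 - 1 = 196 - 6 ≡ 3; y = λ·(5 - 3) - 11 ≡ 0. → (3, 0)
5P: (3, 0) + (1, 6). λ = (6 - 0)/(1 - 3) ≡ 6/15 mod 17. 15⁻¹ ≡ 8 (mod 17), so λ ≡ 14.
  x = λ² - 3 - 1 = 196 - 4 ≡ 5; y = λ·(3 - 5) - 0 ≡ 6. → (5, 6)
6P: (5, 6) + (1, 6). λ = (6 - 6)/(1 - 5) ≡ 0/13 mod 17. 13⁻¹ ≡ 4 (mod 17) since 13·4 = 52 ≡ 1, so λ ≡ 0.
  x = λ² - 5 - 1 = 0 - 6 ≡ 11; y = λ·(5 - 11) - 6 ≡ 11. → (11, 11)
7P: (11, 11) + (1, 6). λ = (6 - 11)/(1 - 11) ≡ 12/7 mod 17. 7⁻¹ ≡ 5 (mod 17), so λ ≡ 9.
  x = λ² - 11 - 1 = 81 - 12 ≡ 1; y = λ·(11 - 1) - 11 ≡ 11. → (1, 11)
8P: (1, 11) + (1, 6): same x and y₁ ≡ -y₂, so the sum is the point at infinity.
8P = the point at infinity, so the order is 8.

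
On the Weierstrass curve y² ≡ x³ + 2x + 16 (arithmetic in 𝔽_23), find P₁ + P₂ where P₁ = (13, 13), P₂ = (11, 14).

(5, 6)

(13, 13) + (11, 14). λ = (14 - 13)/(11 - 13) ≡ 1/21 mod 23. 21⁻¹ ≡ 11 (mod 23), so λ ≡ 11.
  x = λ² - 13 - 11 = 121 - 24 ≡ 5; y = λ·(13 - 5) - 13 ≡ 6. → (5, 6)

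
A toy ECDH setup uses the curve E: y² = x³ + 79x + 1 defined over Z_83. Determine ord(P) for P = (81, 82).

2P: tangent at (81, 82): λ = (3·81² + 79)/(2·82) ≡ 8/81. 81⁻¹ ≡ 41 (mod 83), so λ ≡ 8·41 ≡ 79.
  x = λ² - 81 - 81 = 6241 - 162 ≡ 20; y = λ·(81 - 20) - 82 ≡ 6. → (20, 6)
3P: (20, 6) + (81, 82). λ = (82 - 6)/(81 - 20) ≡ 76/61 mod 83. 61⁻¹ ≡ 49 (mod 83), so λ ≡ 72.
  x = λ² - 20 - 81 = 5184 - 101 ≡ 20; y = λ·(20 - 20) - 6 ≡ 77. → (20, 77)
4P: (20, 77) + (81, 82). λ = (82 - 77)/(81 - 20) ≡ 5/61 mod 83. 61⁻¹ ≡ 49 (mod 83), so λ ≡ 79.
  x = λ² - 20 - 81 = 6241 - 101 ≡ 81; y = λ·(20 - 81) - 77 ≡ 1. → (81, 1)
5P: (81, 1) + (81, 82): same x and y₁ ≡ -y₂, so the sum is ∞.
5P = ∞, so the order is 5.

5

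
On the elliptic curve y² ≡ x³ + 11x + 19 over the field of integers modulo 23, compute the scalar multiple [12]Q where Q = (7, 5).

(7, 18)

Double-and-add on 12 = (1100)₂. Start with Q = (7, 5) for the leading 1-bit.
double: tangent at (7, 5): λ = (3·7² + 11)/(2·5) ≡ 20/10. 10⁻¹ ≡ 7 (mod 23), so λ ≡ 20·7 ≡ 2.
  x = λ² - 7 - 7 = 4 - 14 ≡ 13; y = λ·(7 - 13) - 5 ≡ 6. → (13, 6)
add Q: (13, 6) + (7, 5). λ = (5 - 6)/(7 - 13) ≡ 22/17 mod 23. 17⁻¹ ≡ 19 (mod 23) since 17·19 = 323 ≡ 1, so λ ≡ 4.
  x = λ² - 13 - 7 = 16 - 20 ≡ 19; y = λ·(13 - 19) - 6 ≡ 16. → (19, 16)
double: tangent at (19, 16): λ = (3·19² + 11)/(2·16) ≡ 13/9. 9⁻¹ ≡ 18 (mod 23), so λ ≡ 13·18 ≡ 4.
  x = λ² - 19 - 19 = 16 - 38 ≡ 1; y = λ·(19 - 1) - 16 ≡ 10. → (1, 10)
double: tangent at (1, 10): λ = (3·1² + 11)/(2·10) ≡ 14/20. 20⁻¹ ≡ 15 (mod 23), so λ ≡ 14·15 ≡ 3.
  x = λ² - 1 - 1 = 9 - 2 ≡ 7; y = λ·(1 - 7) - 10 ≡ 18. → (7, 18)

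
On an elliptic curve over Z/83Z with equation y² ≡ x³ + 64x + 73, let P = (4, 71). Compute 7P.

Repeated addition: build up to 7P.
2P: tangent at (4, 71): λ = (3·4² + 64)/(2·71) ≡ 29/59. 59⁻¹ ≡ 38 (mod 83), so λ ≡ 29·38 ≡ 23.
  x = λ² - 4 - 4 = 529 - 8 ≡ 23; y = λ·(4 - 23) - 71 ≡ 73. → (23, 73)
3P: (23, 73) + (4, 71). λ = (71 - 73)/(4 - 23) ≡ 81/64 mod 83. 64⁻¹ ≡ 48 (mod 83) since 64·48 = 3072 ≡ 1, so λ ≡ 70.
  x = λ² - 23 - 4 = 4900 - 27 ≡ 59; y = λ·(23 - 59) - 73 ≡ 63. → (59, 63)
4P: (59, 63) + (4, 71). λ = (71 - 63)/(4 - 59) ≡ 8/28 mod 83. 28⁻¹ ≡ 3 (mod 83), so λ ≡ 24.
  x = λ² - 59 - 4 = 576 - 63 ≡ 15; y = λ·(59 - 15) - 63 ≡ 80. → (15, 80)
5P: (15, 80) + (4, 71). λ = (71 - 80)/(4 - 15) ≡ 74/72 mod 83. 72⁻¹ ≡ 15 (mod 83), so λ ≡ 31.
  x = λ² - 15 - 4 = 961 - 19 ≡ 29; y = λ·(15 - 29) - 80 ≡ 67. → (29, 67)
6P: (29, 67) + (4, 71). λ = (71 - 67)/(4 - 29) ≡ 4/58 mod 83. 58⁻¹ ≡ 73 (mod 83) since 58·73 = 4234 ≡ 1, so λ ≡ 43.
  x = λ² - 29 - 4 = 1849 - 33 ≡ 73; y = λ·(29 - 73) - 67 ≡ 33. → (73, 33)
7P: (73, 33) + (4, 71). λ = (71 - 33)/(4 - 73) ≡ 38/14 mod 83. 14⁻¹ ≡ 6 (mod 83) since 14·6 = 84 ≡ 1, so λ ≡ 62.
  x = λ² - 73 - 4 = 3844 - 77 ≡ 32; y = λ·(73 - 32) - 33 ≡ 19. → (32, 19)

(32, 19)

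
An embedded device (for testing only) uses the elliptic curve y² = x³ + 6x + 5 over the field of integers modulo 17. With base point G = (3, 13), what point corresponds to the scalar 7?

(6, 6)

Repeated addition: build up to 7G.
2G: tangent at (3, 13): λ = (3·3² + 6)/(2·13) ≡ 16/9. 9⁻¹ ≡ 2 (mod 17), so λ ≡ 16·2 ≡ 15.
  x = λ² - 3 - 3 = 225 - 6 ≡ 15; y = λ·(3 - 15) - 13 ≡ 11. → (15, 11)
3G: (15, 11) + (3, 13). λ = (13 - 11)/(3 - 15) ≡ 2/5 mod 17. 5⁻¹ ≡ 7 (mod 17), so λ ≡ 14.
  x = λ² - 15 - 3 = 196 - 18 ≡ 8; y = λ·(15 - 8) - 11 ≡ 2. → (8, 2)
4G: (8, 2) + (3, 13). λ = (13 - 2)/(3 - 8) ≡ 11/12 mod 17. 12⁻¹ ≡ 10 (mod 17), so λ ≡ 8.
  x = λ² - 8 - 3 = 64 - 11 ≡ 2; y = λ·(8 - 2) - 2 ≡ 12. → (2, 12)
5G: (2, 12) + (3, 13). λ = (13 - 12)/(3 - 2) ≡ 1/1 mod 17. 1⁻¹ ≡ 1 (mod 17), so λ ≡ 1.
  x = λ² - 2 - 3 = 1 - 5 ≡ 13; y = λ·(2 - 13) - 12 ≡ 11. → (13, 11)
6G: (13, 11) + (3, 13). λ = (13 - 11)/(3 - 13) ≡ 2/7 mod 17. 7⁻¹ ≡ 5 (mod 17) since 7·5 = 35 ≡ 1, so λ ≡ 10.
  x = λ² - 13 - 3 = 100 - 16 ≡ 16; y = λ·(13 - 16) - 11 ≡ 10. → (16, 10)
7G: (16, 10) + (3, 13). λ = (13 - 10)/(3 - 16) ≡ 3/4 mod 17. 4⁻¹ ≡ 13 (mod 17), so λ ≡ 5.
  x = λ² - 16 - 3 = 25 - 19 ≡ 6; y = λ·(16 - 6) - 10 ≡ 6. → (6, 6)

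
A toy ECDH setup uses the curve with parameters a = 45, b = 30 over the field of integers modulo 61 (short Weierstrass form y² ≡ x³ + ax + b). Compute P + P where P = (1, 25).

tangent at (1, 25): λ = (3·1² + 45)/(2·25) ≡ 48/50. 50⁻¹ ≡ 11 (mod 61), so λ ≡ 48·11 ≡ 40.
  x = λ² - 1 - 1 = 1600 - 2 ≡ 12; y = λ·(1 - 12) - 25 ≡ 23. → (12, 23)

(12, 23)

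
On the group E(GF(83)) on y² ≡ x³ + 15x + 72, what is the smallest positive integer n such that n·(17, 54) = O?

10

2P: tangent at (17, 54): λ = (3·17² + 15)/(2·54) ≡ 52/25. 25⁻¹ ≡ 10 (mod 83) since 25·10 = 250 ≡ 1, so λ ≡ 52·10 ≡ 22.
  x = λ² - 17 - 17 = 484 - 34 ≡ 35; y = λ·(17 - 35) - 54 ≡ 48. → (35, 48)
3P: (35, 48) + (17, 54). λ = (54 - 48)/(17 - 35) ≡ 6/65 mod 83. 65⁻¹ ≡ 23 (mod 83) since 65·23 = 1495 ≡ 1, so λ ≡ 55.
  x = λ² - 35 - 17 = 3025 - 52 ≡ 68; y = λ·(35 - 68) - 48 ≡ 46. → (68, 46)
4P: (68, 46) + (17, 54). λ = (54 - 46)/(17 - 68) ≡ 8/32 mod 83. 32⁻¹ ≡ 13 (mod 83) since 32·13 = 416 ≡ 1, so λ ≡ 21.
  x = λ² - 68 - 17 = 441 - 85 ≡ 24; y = λ·(68 - 24) - 46 ≡ 48. → (24, 48)
5P: (24, 48) + (17, 54). λ = (54 - 48)/(17 - 24) ≡ 6/76 mod 83. 76⁻¹ ≡ 71 (mod 83), so λ ≡ 11.
  x = λ² - 24 - 17 = 121 - 41 ≡ 80; y = λ·(24 - 80) - 48 ≡ 0. → (80, 0)
6P: (80, 0) + (17, 54). λ = (54 - 0)/(17 - 80) ≡ 54/20 mod 83. 20⁻¹ ≡ 54 (mod 83) since 20·54 = 1080 ≡ 1, so λ ≡ 11.
  x = λ² - 80 - 17 = 121 - 97 ≡ 24; y = λ·(80 - 24) - 0 ≡ 35. → (24, 35)
7P: (24, 35) + (17, 54). λ = (54 - 35)/(17 - 24) ≡ 19/76 mod 83. 76⁻¹ ≡ 71 (mod 83) since 76·71 = 5396 ≡ 1, so λ ≡ 21.
  x = λ² - 24 - 17 = 441 - 41 ≡ 68; y = λ·(24 - 68) - 35 ≡ 37. → (68, 37)
8P: (68, 37) + (17, 54). λ = (54 - 37)/(17 - 68) ≡ 17/32 mod 83. 32⁻¹ ≡ 13 (mod 83), so λ ≡ 55.
  x = λ² - 68 - 17 = 3025 - 85 ≡ 35; y = λ·(68 - 35) - 37 ≡ 35. → (35, 35)
9P: (35, 35) + (17, 54). λ = (54 - 35)/(17 - 35) ≡ 19/65 mod 83. 65⁻¹ ≡ 23 (mod 83), so λ ≡ 22.
  x = λ² - 35 - 17 = 484 - 52 ≡ 17; y = λ·(35 - 17) - 35 ≡ 29. → (17, 29)
10P: (17, 29) + (17, 54): same x and y₁ ≡ -y₂, so the sum is O.
10P = O, so the order is 10.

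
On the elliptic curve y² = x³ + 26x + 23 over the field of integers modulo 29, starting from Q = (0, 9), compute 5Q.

(0, 9)

Repeated addition: build up to 5Q.
2Q: tangent at (0, 9): λ = (3·0² + 26)/(2·9) ≡ 26/18. 18⁻¹ ≡ 21 (mod 29), so λ ≡ 26·21 ≡ 24.
  x = λ² - 0 - 0 = 576 - 0 ≡ 25; y = λ·(0 - 25) - 9 ≡ 0. → (25, 0)
3Q: (25, 0) + (0, 9). λ = (9 - 0)/(0 - 25) ≡ 9/4 mod 29. 4⁻¹ ≡ 22 (mod 29), so λ ≡ 24.
  x = λ² - 25 - 0 = 576 - 25 ≡ 0; y = λ·(25 - 0) - 0 ≡ 20. → (0, 20)
4Q: (0, 20) + (0, 9): same x and y₁ ≡ -y₂, so the sum is O.
5Q: O + (0, 9) = (0, 9) (identity).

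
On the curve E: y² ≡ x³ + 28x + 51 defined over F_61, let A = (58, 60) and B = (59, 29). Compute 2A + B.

(9, 42)

First 2A:
Repeated addition: build up to 2A.
2A: tangent at (58, 60): λ = (3·58² + 28)/(2·60) ≡ 55/59. 59⁻¹ ≡ 30 (mod 61) since 59·30 = 1770 ≡ 1, so λ ≡ 55·30 ≡ 3.
  x = λ² - 58 - 58 = 9 - 116 ≡ 15; y = λ·(58 - 15) - 60 ≡ 8. → (15, 8)
2A = (15, 8).
Finally 2A + B:
(15, 8) + (59, 29). λ = (29 - 8)/(59 - 15) ≡ 21/44 mod 61. 44⁻¹ ≡ 43 (mod 61) since 44·43 = 1892 ≡ 1, so λ ≡ 49.
  x = λ² - 15 - 59 = 2401 - 74 ≡ 9; y = λ·(15 - 9) - 8 ≡ 42. → (9, 42)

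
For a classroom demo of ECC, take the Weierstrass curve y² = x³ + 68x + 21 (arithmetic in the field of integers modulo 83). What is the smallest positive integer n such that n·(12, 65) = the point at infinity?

2P: tangent at (12, 65): λ = (3·12² + 68)/(2·65) ≡ 2/47. 47⁻¹ ≡ 53 (mod 83) since 47·53 = 2491 ≡ 1, so λ ≡ 2·53 ≡ 23.
  x = λ² - 12 - 12 = 529 - 24 ≡ 7; y = λ·(12 - 7) - 65 ≡ 50. → (7, 50)
3P: (7, 50) + (12, 65). λ = (65 - 50)/(12 - 7) ≡ 15/5 mod 83. 5⁻¹ ≡ 50 (mod 83), so λ ≡ 3.
  x = λ² - 7 - 12 = 9 - 19 ≡ 73; y = λ·(7 - 73) - 50 ≡ 1. → (73, 1)
4P: (73, 1) + (12, 65). λ = (65 - 1)/(12 - 73) ≡ 64/22 mod 83. 22⁻¹ ≡ 34 (mod 83), so λ ≡ 18.
  x = λ² - 73 - 12 = 324 - 85 ≡ 73; y = λ·(73 - 73) - 1 ≡ 82. → (73, 82)
5P: (73, 82) + (12, 65). λ = (65 - 82)/(12 - 73) ≡ 66/22 mod 83. 22⁻¹ ≡ 34 (mod 83), so λ ≡ 3.
  x = λ² - 73 - 12 = 9 - 85 ≡ 7; y = λ·(73 - 7) - 82 ≡ 33. → (7, 33)
6P: (7, 33) + (12, 65). λ = (65 - 33)/(12 - 7) ≡ 32/5 mod 83. 5⁻¹ ≡ 50 (mod 83), so λ ≡ 23.
  x = λ² - 7 - 12 = 529 - 19 ≡ 12; y = λ·(7 - 12) - 33 ≡ 18. → (12, 18)
7P: (12, 18) + (12, 65): same x and y₁ ≡ -y₂, so the sum is the point at infinity.
7P = the point at infinity, so the order is 7.

7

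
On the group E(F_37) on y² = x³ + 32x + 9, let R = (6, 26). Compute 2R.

tangent at (6, 26): λ = (3·6² + 32)/(2·26) ≡ 29/15. 15⁻¹ ≡ 5 (mod 37), so λ ≡ 29·5 ≡ 34.
  x = λ² - 6 - 6 = 1156 - 12 ≡ 34; y = λ·(6 - 34) - 26 ≡ 21. → (34, 21)

(34, 21)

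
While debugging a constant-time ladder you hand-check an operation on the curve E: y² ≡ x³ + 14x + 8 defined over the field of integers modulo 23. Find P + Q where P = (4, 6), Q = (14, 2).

(7, 9)

(4, 6) + (14, 2). λ = (2 - 6)/(14 - 4) ≡ 19/10 mod 23. 10⁻¹ ≡ 7 (mod 23), so λ ≡ 18.
  x = λ² - 4 - 14 = 324 - 18 ≡ 7; y = λ·(4 - 7) - 6 ≡ 9. → (7, 9)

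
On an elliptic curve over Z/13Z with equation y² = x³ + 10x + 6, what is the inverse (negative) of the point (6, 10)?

(6, 3)

-(6, 10) = (6, -10 mod 13) = (6, 3).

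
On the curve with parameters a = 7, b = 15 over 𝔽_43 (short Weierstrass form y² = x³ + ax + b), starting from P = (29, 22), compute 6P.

Double-and-add on 6 = (110)₂. Start with P = (29, 22) for the leading 1-bit.
double: tangent at (29, 22): λ = (3·29² + 7)/(2·22) ≡ 36/1. 1⁻¹ ≡ 1 (mod 43) since 1·1 = 1 ≡ 1, so λ ≡ 36·1 ≡ 36.
  x = λ² - 29 - 29 = 1296 - 58 ≡ 34; y = λ·(29 - 34) - 22 ≡ 13. → (34, 13)
add P: (34, 13) + (29, 22). λ = (22 - 13)/(29 - 34) ≡ 9/38 mod 43. 38⁻¹ ≡ 17 (mod 43), so λ ≡ 24.
  x = λ² - 34 - 29 = 576 - 63 ≡ 40; y = λ·(34 - 40) - 13 ≡ 15. → (40, 15)
double: tangent at (40, 15): λ = (3·40² + 7)/(2·15) ≡ 34/30. 30⁻¹ ≡ 33 (mod 43), so λ ≡ 34·33 ≡ 4.
  x = λ² - 40 - 40 = 16 - 80 ≡ 22; y = λ·(40 - 22) - 15 ≡ 14. → (22, 14)

(22, 14)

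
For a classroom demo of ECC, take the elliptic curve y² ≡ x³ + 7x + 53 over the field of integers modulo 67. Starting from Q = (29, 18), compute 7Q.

(32, 9)

Repeated addition: build up to 7Q.
2Q: tangent at (29, 18): λ = (3·29² + 7)/(2·18) ≡ 51/36. 36⁻¹ ≡ 54 (mod 67) since 36·54 = 1944 ≡ 1, so λ ≡ 51·54 ≡ 7.
  x = λ² - 29 - 29 = 49 - 58 ≡ 58; y = λ·(29 - 58) - 18 ≡ 47. → (58, 47)
3Q: (58, 47) + (29, 18). λ = (18 - 47)/(29 - 58) ≡ 38/38 mod 67. 38⁻¹ ≡ 30 (mod 67), so λ ≡ 1.
  x = λ² - 58 - 29 = 1 - 87 ≡ 48; y = λ·(58 - 48) - 47 ≡ 30. → (48, 30)
4Q: (48, 30) + (29, 18). λ = (18 - 30)/(29 - 48) ≡ 55/48 mod 67. 48⁻¹ ≡ 7 (mod 67) since 48·7 = 336 ≡ 1, so λ ≡ 50.
  x = λ² - 48 - 29 = 2500 - 77 ≡ 11; y = λ·(48 - 11) - 30 ≡ 11. → (11, 11)
5Q: (11, 11) + (29, 18). λ = (18 - 11)/(29 - 11) ≡ 7/18 mod 67. 18⁻¹ ≡ 41 (mod 67), so λ ≡ 19.
  x = λ² - 11 - 29 = 361 - 40 ≡ 53; y = λ·(11 - 53) - 11 ≡ 62. → (53, 62)
6Q: (53, 62) + (29, 18). λ = (18 - 62)/(29 - 53) ≡ 23/43 mod 67. 43⁻¹ ≡ 53 (mod 67) since 43·53 = 2279 ≡ 1, so λ ≡ 13.
  x = λ² - 53 - 29 = 169 - 82 ≡ 20; y = λ·(53 - 20) - 62 ≡ 32. → (20, 32)
7Q: (20, 32) + (29, 18). λ = (18 - 32)/(29 - 20) ≡ 53/9 mod 67. 9⁻¹ ≡ 15 (mod 67), so λ ≡ 58.
  x = λ² - 20 - 29 = 3364 - 49 ≡ 32; y = λ·(20 - 32) - 32 ≡ 9. → (32, 9)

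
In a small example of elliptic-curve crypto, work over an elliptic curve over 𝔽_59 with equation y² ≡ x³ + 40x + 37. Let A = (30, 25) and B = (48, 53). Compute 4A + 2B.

(2, 19)

First 4A:
Double-and-add on 4 = (100)₂. Start with A = (30, 25) for the leading 1-bit.
double: tangent at (30, 25): λ = (3·30² + 40)/(2·25) ≡ 26/50. 50⁻¹ ≡ 13 (mod 59), so λ ≡ 26·13 ≡ 43.
  x = λ² - 30 - 30 = 1849 - 60 ≡ 19; y = λ·(30 - 19) - 25 ≡ 35. → (19, 35)
double: tangent at (19, 35): λ = (3·19² + 40)/(2·35) ≡ 2/11. 11⁻¹ ≡ 43 (mod 59), so λ ≡ 2·43 ≡ 27.
  x = λ² - 19 - 19 = 729 - 38 ≡ 42; y = λ·(19 - 42) - 35 ≡ 52. → (42, 52)
4A = (42, 52).
Next 2B:
Repeated addition: build up to 2B.
2B: tangent at (48, 53): λ = (3·48² + 40)/(2·53) ≡ 49/47. 47⁻¹ ≡ 54 (mod 59), so λ ≡ 49·54 ≡ 50.
  x = λ² - 48 - 48 = 2500 - 96 ≡ 44; y = λ·(48 - 44) - 53 ≡ 29. → (44, 29)
2B = (44, 29).
Finally 4A + 2B:
(42, 52) + (44, 29). λ = (29 - 52)/(44 - 42) ≡ 36/2 mod 59. 2⁻¹ ≡ 30 (mod 59) since 2·30 = 60 ≡ 1, so λ ≡ 18.
  x = λ² - 42 - 44 = 324 - 86 ≡ 2; y = λ·(42 - 2) - 52 ≡ 19. → (2, 19)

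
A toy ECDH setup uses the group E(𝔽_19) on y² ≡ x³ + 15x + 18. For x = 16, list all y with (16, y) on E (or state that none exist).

none

x³ + 15x + 18 = 4354 ≡ 3 (mod 19).
3 is a non-residue mod 19; no y exists.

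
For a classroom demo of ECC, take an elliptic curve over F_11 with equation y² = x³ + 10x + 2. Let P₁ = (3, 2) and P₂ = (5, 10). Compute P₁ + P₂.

(3, 2) + (5, 10). λ = (10 - 2)/(5 - 3) ≡ 8/2 mod 11. 2⁻¹ ≡ 6 (mod 11), so λ ≡ 4.
  x = λ² - 3 - 5 = 16 - 8 ≡ 8; y = λ·(3 - 8) - 2 ≡ 0. → (8, 0)

(8, 0)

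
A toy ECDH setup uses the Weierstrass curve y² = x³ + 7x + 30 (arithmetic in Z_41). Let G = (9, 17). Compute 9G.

(21, 34)

Repeated addition: build up to 9G.
2G: tangent at (9, 17): λ = (3·9² + 7)/(2·17) ≡ 4/34. 34⁻¹ ≡ 35 (mod 41), so λ ≡ 4·35 ≡ 17.
  x = λ² - 9 - 9 = 289 - 18 ≡ 25; y = λ·(9 - 25) - 17 ≡ 39. → (25, 39)
3G: (25, 39) + (9, 17). λ = (17 - 39)/(9 - 25) ≡ 19/25 mod 41. 25⁻¹ ≡ 23 (mod 41), so λ ≡ 27.
  x = λ² - 25 - 9 = 729 - 34 ≡ 39; y = λ·(25 - 39) - 39 ≡ 34. → (39, 34)
4G: (39, 34) + (9, 17). λ = (17 - 34)/(9 - 39) ≡ 24/11 mod 41. 11⁻¹ ≡ 15 (mod 41), so λ ≡ 32.
  x = λ² - 39 - 9 = 1024 - 48 ≡ 33; y = λ·(39 - 33) - 34 ≡ 35. → (33, 35)
5G: (33, 35) + (9, 17). λ = (17 - 35)/(9 - 33) ≡ 23/17 mod 41. 17⁻¹ ≡ 29 (mod 41), so λ ≡ 11.
  x = λ² - 33 - 9 = 121 - 42 ≡ 38; y = λ·(33 - 38) - 35 ≡ 33. → (38, 33)
6G: (38, 33) + (9, 17). λ = (17 - 33)/(9 - 38) ≡ 25/12 mod 41. 12⁻¹ ≡ 24 (mod 41), so λ ≡ 26.
  x = λ² - 38 - 9 = 676 - 47 ≡ 14; y = λ·(38 - 14) - 33 ≡ 17. → (14, 17)
7G: (14, 17) + (9, 17). λ = (17 - 17)/(9 - 14) ≡ 0/36 mod 41. 36⁻¹ ≡ 8 (mod 41) since 36·8 = 288 ≡ 1, so λ ≡ 0.
  x = λ² - 14 - 9 = 0 - 23 ≡ 18; y = λ·(14 - 18) - 17 ≡ 24. → (18, 24)
8G: (18, 24) + (9, 17). λ = (17 - 24)/(9 - 18) ≡ 34/32 mod 41. 32⁻¹ ≡ 9 (mod 41), so λ ≡ 19.
  x = λ² - 18 - 9 = 361 - 27 ≡ 6; y = λ·(18 - 6) - 24 ≡ 40. → (6, 40)
9G: (6, 40) + (9, 17). λ = (17 - 40)/(9 - 6) ≡ 18/3 mod 41. 3⁻¹ ≡ 14 (mod 41), so λ ≡ 6.
  x = λ² - 6 - 9 = 36 - 15 ≡ 21; y = λ·(6 - 21) - 40 ≡ 34. → (21, 34)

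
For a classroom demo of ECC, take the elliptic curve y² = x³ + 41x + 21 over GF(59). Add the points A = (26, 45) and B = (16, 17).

(26, 45) + (16, 17). λ = (17 - 45)/(16 - 26) ≡ 31/49 mod 59. 49⁻¹ ≡ 53 (mod 59) since 49·53 = 2597 ≡ 1, so λ ≡ 50.
  x = λ² - 26 - 16 = 2500 - 42 ≡ 39; y = λ·(26 - 39) - 45 ≡ 13. → (39, 13)

(39, 13)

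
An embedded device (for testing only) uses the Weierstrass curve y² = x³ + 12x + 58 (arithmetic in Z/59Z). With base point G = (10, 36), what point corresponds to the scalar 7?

(41, 38)

Double-and-add on 7 = (111)₂. Start with G = (10, 36) for the leading 1-bit.
double: tangent at (10, 36): λ = (3·10² + 12)/(2·36) ≡ 17/13. 13⁻¹ ≡ 50 (mod 59) since 13·50 = 650 ≡ 1, so λ ≡ 17·50 ≡ 24.
  x = λ² - 10 - 10 = 576 - 20 ≡ 25; y = λ·(10 - 25) - 36 ≡ 17. → (25, 17)
add G: (25, 17) + (10, 36). λ = (36 - 17)/(10 - 25) ≡ 19/44 mod 59. 44⁻¹ ≡ 55 (mod 59), so λ ≡ 42.
  x = λ² - 25 - 10 = 1764 - 35 ≡ 18; y = λ·(25 - 18) - 17 ≡ 41. → (18, 41)
double: tangent at (18, 41): λ = (3·18² + 12)/(2·41) ≡ 40/23. 23⁻¹ ≡ 18 (mod 59) since 23·18 = 414 ≡ 1, so λ ≡ 40·18 ≡ 12.
  x = λ² - 18 - 18 = 144 - 36 ≡ 49; y = λ·(18 - 49) - 41 ≡ 0. → (49, 0)
add G: (49, 0) + (10, 36). λ = (36 - 0)/(10 - 49) ≡ 36/20 mod 59. 20⁻¹ ≡ 3 (mod 59), so λ ≡ 49.
  x = λ² - 49 - 10 = 2401 - 59 ≡ 41; y = λ·(49 - 41) - 0 ≡ 38. → (41, 38)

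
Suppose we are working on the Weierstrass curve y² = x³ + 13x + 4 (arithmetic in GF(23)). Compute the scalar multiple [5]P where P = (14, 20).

(22, 6)

Repeated addition: build up to 5P.
2P: tangent at (14, 20): λ = (3·14² + 13)/(2·20) ≡ 3/17. 17⁻¹ ≡ 19 (mod 23) since 17·19 = 323 ≡ 1, so λ ≡ 3·19 ≡ 11.
  x = λ² - 14 - 14 = 121 - 28 ≡ 1; y = λ·(14 - 1) - 20 ≡ 8. → (1, 8)
3P: (1, 8) + (14, 20). λ = (20 - 8)/(14 - 1) ≡ 12/13 mod 23. 13⁻¹ ≡ 16 (mod 23), so λ ≡ 8.
  x = λ² - 1 - 14 = 64 - 15 ≡ 3; y = λ·(1 - 3) - 8 ≡ 22. → (3, 22)
4P: (3, 22) + (14, 20). λ = (20 - 22)/(14 - 3) ≡ 21/11 mod 23. 11⁻¹ ≡ 21 (mod 23), so λ ≡ 4.
  x = λ² - 3 - 14 = 16 - 17 ≡ 22; y = λ·(3 - 22) - 22 ≡ 17. → (22, 17)
5P: (22, 17) + (14, 20). λ = (20 - 17)/(14 - 22) ≡ 3/15 mod 23. 15⁻¹ ≡ 20 (mod 23), so λ ≡ 14.
  x = λ² - 22 - 14 = 196 - 36 ≡ 22; y = λ·(22 - 22) - 17 ≡ 6. → (22, 6)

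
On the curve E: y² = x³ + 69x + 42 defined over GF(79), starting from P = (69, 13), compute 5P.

(37, 9)

Repeated addition: build up to 5P.
2P: tangent at (69, 13): λ = (3·69² + 69)/(2·13) ≡ 53/26. 26⁻¹ ≡ 76 (mod 79) since 26·76 = 1976 ≡ 1, so λ ≡ 53·76 ≡ 78.
  x = λ² - 69 - 69 = 6084 - 138 ≡ 21; y = λ·(69 - 21) - 13 ≡ 18. → (21, 18)
3P: (21, 18) + (69, 13). λ = (13 - 18)/(69 - 21) ≡ 74/48 mod 79. 48⁻¹ ≡ 28 (mod 79), so λ ≡ 18.
  x = λ² - 21 - 69 = 324 - 90 ≡ 76; y = λ·(21 - 76) - 18 ≡ 19. → (76, 19)
4P: (76, 19) + (69, 13). λ = (13 - 19)/(69 - 76) ≡ 73/72 mod 79. 72⁻¹ ≡ 45 (mod 79) since 72·45 = 3240 ≡ 1, so λ ≡ 46.
  x = λ² - 76 - 69 = 2116 - 145 ≡ 75; y = λ·(76 - 75) - 19 ≡ 27. → (75, 27)
5P: (75, 27) + (69, 13). λ = (13 - 27)/(69 - 75) ≡ 65/73 mod 79. 73⁻¹ ≡ 13 (mod 79), so λ ≡ 55.
  x = λ² - 75 - 69 = 3025 - 144 ≡ 37; y = λ·(75 - 37) - 27 ≡ 9. → (37, 9)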